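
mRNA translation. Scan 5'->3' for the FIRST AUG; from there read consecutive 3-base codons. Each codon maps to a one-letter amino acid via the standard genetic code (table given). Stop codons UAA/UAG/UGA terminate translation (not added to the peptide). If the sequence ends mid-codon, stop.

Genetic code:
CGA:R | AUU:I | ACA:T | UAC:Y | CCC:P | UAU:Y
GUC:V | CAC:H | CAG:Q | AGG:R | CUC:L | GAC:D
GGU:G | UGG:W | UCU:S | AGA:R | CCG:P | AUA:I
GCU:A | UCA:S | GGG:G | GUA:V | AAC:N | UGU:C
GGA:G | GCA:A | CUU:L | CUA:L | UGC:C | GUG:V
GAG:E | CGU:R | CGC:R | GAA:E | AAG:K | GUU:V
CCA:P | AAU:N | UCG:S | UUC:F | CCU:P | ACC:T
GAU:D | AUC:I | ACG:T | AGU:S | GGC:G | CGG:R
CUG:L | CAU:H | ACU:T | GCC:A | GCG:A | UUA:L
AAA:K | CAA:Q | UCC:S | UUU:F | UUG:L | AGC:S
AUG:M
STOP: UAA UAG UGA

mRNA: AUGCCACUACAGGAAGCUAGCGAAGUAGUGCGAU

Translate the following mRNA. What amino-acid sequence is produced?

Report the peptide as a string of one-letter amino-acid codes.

Answer: MPLQEASEVVR

Derivation:
start AUG at pos 0
pos 0: AUG -> M; peptide=M
pos 3: CCA -> P; peptide=MP
pos 6: CUA -> L; peptide=MPL
pos 9: CAG -> Q; peptide=MPLQ
pos 12: GAA -> E; peptide=MPLQE
pos 15: GCU -> A; peptide=MPLQEA
pos 18: AGC -> S; peptide=MPLQEAS
pos 21: GAA -> E; peptide=MPLQEASE
pos 24: GUA -> V; peptide=MPLQEASEV
pos 27: GUG -> V; peptide=MPLQEASEVV
pos 30: CGA -> R; peptide=MPLQEASEVVR
pos 33: only 1 nt remain (<3), stop (end of mRNA)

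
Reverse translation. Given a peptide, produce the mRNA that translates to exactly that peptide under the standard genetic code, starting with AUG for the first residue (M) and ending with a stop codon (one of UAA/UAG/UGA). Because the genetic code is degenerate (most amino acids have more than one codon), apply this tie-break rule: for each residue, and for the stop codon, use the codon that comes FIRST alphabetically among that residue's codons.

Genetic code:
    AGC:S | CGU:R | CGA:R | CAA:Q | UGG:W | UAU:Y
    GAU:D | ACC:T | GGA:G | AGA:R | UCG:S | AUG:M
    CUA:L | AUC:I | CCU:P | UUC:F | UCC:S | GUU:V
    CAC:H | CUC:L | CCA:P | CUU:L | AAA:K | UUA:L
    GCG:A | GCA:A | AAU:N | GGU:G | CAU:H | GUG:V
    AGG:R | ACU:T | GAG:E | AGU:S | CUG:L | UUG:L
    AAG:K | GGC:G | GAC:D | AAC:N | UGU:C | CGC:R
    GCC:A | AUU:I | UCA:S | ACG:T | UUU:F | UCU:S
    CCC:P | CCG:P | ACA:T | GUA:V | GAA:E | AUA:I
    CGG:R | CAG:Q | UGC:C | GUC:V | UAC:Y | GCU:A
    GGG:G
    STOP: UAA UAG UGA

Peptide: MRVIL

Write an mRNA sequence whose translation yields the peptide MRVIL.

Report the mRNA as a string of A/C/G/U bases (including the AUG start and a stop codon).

Answer: mRNA: AUGAGAGUAAUACUAUAA

Derivation:
residue 1: M -> AUG (start codon)
residue 2: R codons sorted = AGA,AGG,CGA,CGC,CGG,CGU -> pick first = AGA
residue 3: V codons sorted = GUA,GUC,GUG,GUU -> pick first = GUA
residue 4: I codons sorted = AUA,AUC,AUU -> pick first = AUA
residue 5: L codons sorted = CUA,CUC,CUG,CUU,UUA,UUG -> pick first = CUA
terminator: stop codons sorted = UAA,UAG,UGA -> pick first = UAA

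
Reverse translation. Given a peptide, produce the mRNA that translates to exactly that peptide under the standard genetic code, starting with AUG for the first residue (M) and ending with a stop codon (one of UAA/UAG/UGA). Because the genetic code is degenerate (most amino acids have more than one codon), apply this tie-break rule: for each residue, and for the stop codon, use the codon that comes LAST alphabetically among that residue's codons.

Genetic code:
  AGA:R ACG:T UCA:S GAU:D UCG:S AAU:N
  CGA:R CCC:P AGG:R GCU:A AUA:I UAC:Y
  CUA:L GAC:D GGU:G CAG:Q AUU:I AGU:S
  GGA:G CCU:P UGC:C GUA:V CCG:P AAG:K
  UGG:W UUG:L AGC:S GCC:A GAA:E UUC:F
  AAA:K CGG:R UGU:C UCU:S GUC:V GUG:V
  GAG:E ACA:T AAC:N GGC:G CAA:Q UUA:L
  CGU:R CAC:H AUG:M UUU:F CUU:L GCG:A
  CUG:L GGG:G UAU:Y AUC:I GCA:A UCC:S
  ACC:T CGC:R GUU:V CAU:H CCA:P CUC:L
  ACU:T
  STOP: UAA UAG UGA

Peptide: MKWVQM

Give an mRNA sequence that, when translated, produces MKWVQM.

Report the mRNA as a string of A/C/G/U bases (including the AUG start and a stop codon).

Answer: mRNA: AUGAAGUGGGUUCAGAUGUGA

Derivation:
residue 1: M -> AUG (start codon)
residue 2: K codons sorted = AAA,AAG -> pick last = AAG
residue 3: W -> UGG (only codon)
residue 4: V codons sorted = GUA,GUC,GUG,GUU -> pick last = GUU
residue 5: Q codons sorted = CAA,CAG -> pick last = CAG
residue 6: M -> AUG (only codon)
terminator: stop codons sorted = UAA,UAG,UGA -> pick last = UGA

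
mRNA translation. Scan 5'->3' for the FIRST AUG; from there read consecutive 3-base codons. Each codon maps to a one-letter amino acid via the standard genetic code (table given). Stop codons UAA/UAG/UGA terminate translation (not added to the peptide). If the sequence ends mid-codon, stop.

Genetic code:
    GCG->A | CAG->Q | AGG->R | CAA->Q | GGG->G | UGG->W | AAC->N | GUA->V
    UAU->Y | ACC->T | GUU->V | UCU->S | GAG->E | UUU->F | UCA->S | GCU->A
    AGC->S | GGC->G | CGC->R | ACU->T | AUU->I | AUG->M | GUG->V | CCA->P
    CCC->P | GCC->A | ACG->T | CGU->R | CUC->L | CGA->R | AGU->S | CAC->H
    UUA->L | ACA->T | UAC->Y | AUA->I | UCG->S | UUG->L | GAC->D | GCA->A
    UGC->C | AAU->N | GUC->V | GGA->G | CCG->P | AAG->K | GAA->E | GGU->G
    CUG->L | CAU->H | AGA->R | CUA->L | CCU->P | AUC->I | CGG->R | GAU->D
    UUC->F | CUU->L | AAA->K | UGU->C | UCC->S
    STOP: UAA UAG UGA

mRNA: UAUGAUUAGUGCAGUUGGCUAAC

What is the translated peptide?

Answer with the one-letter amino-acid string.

start AUG at pos 1
pos 1: AUG -> M; peptide=M
pos 4: AUU -> I; peptide=MI
pos 7: AGU -> S; peptide=MIS
pos 10: GCA -> A; peptide=MISA
pos 13: GUU -> V; peptide=MISAV
pos 16: GGC -> G; peptide=MISAVG
pos 19: UAA -> STOP

Answer: MISAVG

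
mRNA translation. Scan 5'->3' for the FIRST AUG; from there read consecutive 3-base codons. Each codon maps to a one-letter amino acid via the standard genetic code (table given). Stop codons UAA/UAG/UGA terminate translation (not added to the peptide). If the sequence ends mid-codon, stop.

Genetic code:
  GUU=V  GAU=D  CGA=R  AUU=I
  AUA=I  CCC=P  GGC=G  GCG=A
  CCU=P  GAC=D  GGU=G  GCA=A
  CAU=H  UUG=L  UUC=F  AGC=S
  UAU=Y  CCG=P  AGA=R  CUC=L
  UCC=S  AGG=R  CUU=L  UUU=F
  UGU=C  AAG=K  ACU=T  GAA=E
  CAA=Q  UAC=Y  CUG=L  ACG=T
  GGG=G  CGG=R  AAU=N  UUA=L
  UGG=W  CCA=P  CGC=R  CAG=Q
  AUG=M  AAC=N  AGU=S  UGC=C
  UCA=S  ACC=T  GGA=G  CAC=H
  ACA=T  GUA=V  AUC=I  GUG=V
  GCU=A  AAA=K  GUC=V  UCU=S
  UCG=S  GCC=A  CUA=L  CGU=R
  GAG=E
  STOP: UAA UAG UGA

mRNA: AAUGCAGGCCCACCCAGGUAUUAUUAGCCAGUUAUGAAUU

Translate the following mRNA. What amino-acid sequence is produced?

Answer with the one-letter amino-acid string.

start AUG at pos 1
pos 1: AUG -> M; peptide=M
pos 4: CAG -> Q; peptide=MQ
pos 7: GCC -> A; peptide=MQA
pos 10: CAC -> H; peptide=MQAH
pos 13: CCA -> P; peptide=MQAHP
pos 16: GGU -> G; peptide=MQAHPG
pos 19: AUU -> I; peptide=MQAHPGI
pos 22: AUU -> I; peptide=MQAHPGII
pos 25: AGC -> S; peptide=MQAHPGIIS
pos 28: CAG -> Q; peptide=MQAHPGIISQ
pos 31: UUA -> L; peptide=MQAHPGIISQL
pos 34: UGA -> STOP

Answer: MQAHPGIISQL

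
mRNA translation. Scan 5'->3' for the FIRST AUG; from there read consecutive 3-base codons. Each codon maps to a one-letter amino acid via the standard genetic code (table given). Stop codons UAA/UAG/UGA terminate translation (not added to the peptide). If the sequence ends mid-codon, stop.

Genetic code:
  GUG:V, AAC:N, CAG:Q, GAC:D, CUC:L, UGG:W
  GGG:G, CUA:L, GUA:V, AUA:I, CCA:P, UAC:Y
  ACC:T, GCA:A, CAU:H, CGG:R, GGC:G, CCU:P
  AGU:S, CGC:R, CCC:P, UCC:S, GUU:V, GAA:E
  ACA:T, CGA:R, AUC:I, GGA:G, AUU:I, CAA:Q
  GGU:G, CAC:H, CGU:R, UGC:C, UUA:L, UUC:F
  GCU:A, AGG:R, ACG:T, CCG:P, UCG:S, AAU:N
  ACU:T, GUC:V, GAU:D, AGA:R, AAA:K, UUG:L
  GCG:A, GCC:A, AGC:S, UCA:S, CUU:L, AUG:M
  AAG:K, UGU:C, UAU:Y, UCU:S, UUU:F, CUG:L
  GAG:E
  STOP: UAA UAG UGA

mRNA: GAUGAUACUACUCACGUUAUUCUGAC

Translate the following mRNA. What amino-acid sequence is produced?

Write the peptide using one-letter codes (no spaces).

start AUG at pos 1
pos 1: AUG -> M; peptide=M
pos 4: AUA -> I; peptide=MI
pos 7: CUA -> L; peptide=MIL
pos 10: CUC -> L; peptide=MILL
pos 13: ACG -> T; peptide=MILLT
pos 16: UUA -> L; peptide=MILLTL
pos 19: UUC -> F; peptide=MILLTLF
pos 22: UGA -> STOP

Answer: MILLTLF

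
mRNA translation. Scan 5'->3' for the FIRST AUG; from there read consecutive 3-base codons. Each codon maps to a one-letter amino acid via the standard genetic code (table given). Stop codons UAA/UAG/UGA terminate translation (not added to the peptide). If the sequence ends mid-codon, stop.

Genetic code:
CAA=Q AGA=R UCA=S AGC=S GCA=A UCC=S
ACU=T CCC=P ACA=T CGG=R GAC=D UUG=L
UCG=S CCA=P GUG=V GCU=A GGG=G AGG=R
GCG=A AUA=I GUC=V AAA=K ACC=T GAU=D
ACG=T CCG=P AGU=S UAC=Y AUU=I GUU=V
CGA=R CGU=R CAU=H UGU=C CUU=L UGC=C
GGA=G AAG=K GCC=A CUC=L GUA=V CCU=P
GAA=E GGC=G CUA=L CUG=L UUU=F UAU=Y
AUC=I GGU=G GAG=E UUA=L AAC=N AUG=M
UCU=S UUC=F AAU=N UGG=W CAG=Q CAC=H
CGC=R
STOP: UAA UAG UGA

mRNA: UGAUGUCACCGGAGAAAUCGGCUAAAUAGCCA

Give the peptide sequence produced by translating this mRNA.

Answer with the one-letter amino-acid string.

start AUG at pos 2
pos 2: AUG -> M; peptide=M
pos 5: UCA -> S; peptide=MS
pos 8: CCG -> P; peptide=MSP
pos 11: GAG -> E; peptide=MSPE
pos 14: AAA -> K; peptide=MSPEK
pos 17: UCG -> S; peptide=MSPEKS
pos 20: GCU -> A; peptide=MSPEKSA
pos 23: AAA -> K; peptide=MSPEKSAK
pos 26: UAG -> STOP

Answer: MSPEKSAK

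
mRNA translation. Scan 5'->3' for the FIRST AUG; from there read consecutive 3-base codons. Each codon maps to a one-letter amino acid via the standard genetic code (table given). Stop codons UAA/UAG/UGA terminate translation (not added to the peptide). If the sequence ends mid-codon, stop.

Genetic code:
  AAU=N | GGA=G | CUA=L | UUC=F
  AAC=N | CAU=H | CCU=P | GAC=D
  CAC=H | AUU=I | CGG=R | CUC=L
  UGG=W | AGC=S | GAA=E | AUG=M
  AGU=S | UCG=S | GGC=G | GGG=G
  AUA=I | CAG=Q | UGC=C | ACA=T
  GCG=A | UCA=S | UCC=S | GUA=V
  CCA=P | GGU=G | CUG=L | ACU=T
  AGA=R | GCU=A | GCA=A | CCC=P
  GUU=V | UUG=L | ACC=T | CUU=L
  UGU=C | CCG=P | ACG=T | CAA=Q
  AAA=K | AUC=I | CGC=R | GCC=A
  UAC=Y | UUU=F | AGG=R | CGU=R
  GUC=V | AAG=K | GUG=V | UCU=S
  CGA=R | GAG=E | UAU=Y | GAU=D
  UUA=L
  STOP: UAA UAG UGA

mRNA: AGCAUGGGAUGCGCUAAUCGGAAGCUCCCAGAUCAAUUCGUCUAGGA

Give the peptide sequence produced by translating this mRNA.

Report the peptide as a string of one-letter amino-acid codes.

Answer: MGCANRKLPDQFV

Derivation:
start AUG at pos 3
pos 3: AUG -> M; peptide=M
pos 6: GGA -> G; peptide=MG
pos 9: UGC -> C; peptide=MGC
pos 12: GCU -> A; peptide=MGCA
pos 15: AAU -> N; peptide=MGCAN
pos 18: CGG -> R; peptide=MGCANR
pos 21: AAG -> K; peptide=MGCANRK
pos 24: CUC -> L; peptide=MGCANRKL
pos 27: CCA -> P; peptide=MGCANRKLP
pos 30: GAU -> D; peptide=MGCANRKLPD
pos 33: CAA -> Q; peptide=MGCANRKLPDQ
pos 36: UUC -> F; peptide=MGCANRKLPDQF
pos 39: GUC -> V; peptide=MGCANRKLPDQFV
pos 42: UAG -> STOP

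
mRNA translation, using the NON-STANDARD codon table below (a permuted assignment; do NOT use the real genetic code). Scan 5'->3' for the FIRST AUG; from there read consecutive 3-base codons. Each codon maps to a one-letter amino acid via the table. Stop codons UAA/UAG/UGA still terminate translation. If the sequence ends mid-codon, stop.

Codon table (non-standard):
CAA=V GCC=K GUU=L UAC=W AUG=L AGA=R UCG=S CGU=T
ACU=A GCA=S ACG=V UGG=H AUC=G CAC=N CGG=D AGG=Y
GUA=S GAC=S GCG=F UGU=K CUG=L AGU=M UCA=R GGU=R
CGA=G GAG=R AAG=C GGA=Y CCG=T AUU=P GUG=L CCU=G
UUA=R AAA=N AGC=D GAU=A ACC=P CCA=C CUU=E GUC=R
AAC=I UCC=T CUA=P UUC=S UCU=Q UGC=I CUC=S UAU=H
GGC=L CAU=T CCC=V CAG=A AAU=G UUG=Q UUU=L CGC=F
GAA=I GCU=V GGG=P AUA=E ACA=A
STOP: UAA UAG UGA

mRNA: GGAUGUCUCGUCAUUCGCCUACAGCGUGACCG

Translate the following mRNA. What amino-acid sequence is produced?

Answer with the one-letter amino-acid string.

start AUG at pos 2
pos 2: AUG -> L; peptide=L
pos 5: UCU -> Q; peptide=LQ
pos 8: CGU -> T; peptide=LQT
pos 11: CAU -> T; peptide=LQTT
pos 14: UCG -> S; peptide=LQTTS
pos 17: CCU -> G; peptide=LQTTSG
pos 20: ACA -> A; peptide=LQTTSGA
pos 23: GCG -> F; peptide=LQTTSGAF
pos 26: UGA -> STOP

Answer: LQTTSGAF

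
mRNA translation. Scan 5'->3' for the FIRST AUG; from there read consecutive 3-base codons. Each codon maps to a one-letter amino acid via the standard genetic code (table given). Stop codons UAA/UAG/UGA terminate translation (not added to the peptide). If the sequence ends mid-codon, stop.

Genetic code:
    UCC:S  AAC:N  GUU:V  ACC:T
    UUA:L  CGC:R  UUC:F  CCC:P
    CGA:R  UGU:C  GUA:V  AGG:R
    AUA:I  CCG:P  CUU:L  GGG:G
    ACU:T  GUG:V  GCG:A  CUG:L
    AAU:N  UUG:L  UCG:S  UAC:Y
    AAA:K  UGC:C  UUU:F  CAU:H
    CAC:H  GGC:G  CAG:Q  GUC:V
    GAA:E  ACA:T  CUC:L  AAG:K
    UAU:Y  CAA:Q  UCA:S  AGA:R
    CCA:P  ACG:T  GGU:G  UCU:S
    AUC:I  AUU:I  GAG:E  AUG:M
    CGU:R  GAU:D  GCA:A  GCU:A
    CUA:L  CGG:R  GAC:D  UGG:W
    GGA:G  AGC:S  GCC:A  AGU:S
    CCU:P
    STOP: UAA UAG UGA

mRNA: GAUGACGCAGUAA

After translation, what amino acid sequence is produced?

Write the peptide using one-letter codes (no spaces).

Answer: MTQ

Derivation:
start AUG at pos 1
pos 1: AUG -> M; peptide=M
pos 4: ACG -> T; peptide=MT
pos 7: CAG -> Q; peptide=MTQ
pos 10: UAA -> STOP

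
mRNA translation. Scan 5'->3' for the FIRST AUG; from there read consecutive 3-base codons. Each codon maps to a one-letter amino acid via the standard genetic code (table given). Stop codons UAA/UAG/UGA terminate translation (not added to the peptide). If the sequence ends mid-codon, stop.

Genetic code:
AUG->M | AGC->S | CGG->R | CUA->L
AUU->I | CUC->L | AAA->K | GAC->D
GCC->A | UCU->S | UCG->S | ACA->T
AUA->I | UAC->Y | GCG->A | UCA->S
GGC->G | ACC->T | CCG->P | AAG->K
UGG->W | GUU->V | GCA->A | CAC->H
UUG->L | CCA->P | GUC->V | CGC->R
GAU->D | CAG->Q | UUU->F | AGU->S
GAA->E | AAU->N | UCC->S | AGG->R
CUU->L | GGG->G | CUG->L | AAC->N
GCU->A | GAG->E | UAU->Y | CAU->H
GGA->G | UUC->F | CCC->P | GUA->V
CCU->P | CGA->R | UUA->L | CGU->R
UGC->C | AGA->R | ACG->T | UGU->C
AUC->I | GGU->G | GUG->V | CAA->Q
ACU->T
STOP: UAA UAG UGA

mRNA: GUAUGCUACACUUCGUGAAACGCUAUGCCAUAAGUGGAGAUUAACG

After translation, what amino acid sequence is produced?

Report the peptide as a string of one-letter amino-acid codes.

start AUG at pos 2
pos 2: AUG -> M; peptide=M
pos 5: CUA -> L; peptide=ML
pos 8: CAC -> H; peptide=MLH
pos 11: UUC -> F; peptide=MLHF
pos 14: GUG -> V; peptide=MLHFV
pos 17: AAA -> K; peptide=MLHFVK
pos 20: CGC -> R; peptide=MLHFVKR
pos 23: UAU -> Y; peptide=MLHFVKRY
pos 26: GCC -> A; peptide=MLHFVKRYA
pos 29: AUA -> I; peptide=MLHFVKRYAI
pos 32: AGU -> S; peptide=MLHFVKRYAIS
pos 35: GGA -> G; peptide=MLHFVKRYAISG
pos 38: GAU -> D; peptide=MLHFVKRYAISGD
pos 41: UAA -> STOP

Answer: MLHFVKRYAISGD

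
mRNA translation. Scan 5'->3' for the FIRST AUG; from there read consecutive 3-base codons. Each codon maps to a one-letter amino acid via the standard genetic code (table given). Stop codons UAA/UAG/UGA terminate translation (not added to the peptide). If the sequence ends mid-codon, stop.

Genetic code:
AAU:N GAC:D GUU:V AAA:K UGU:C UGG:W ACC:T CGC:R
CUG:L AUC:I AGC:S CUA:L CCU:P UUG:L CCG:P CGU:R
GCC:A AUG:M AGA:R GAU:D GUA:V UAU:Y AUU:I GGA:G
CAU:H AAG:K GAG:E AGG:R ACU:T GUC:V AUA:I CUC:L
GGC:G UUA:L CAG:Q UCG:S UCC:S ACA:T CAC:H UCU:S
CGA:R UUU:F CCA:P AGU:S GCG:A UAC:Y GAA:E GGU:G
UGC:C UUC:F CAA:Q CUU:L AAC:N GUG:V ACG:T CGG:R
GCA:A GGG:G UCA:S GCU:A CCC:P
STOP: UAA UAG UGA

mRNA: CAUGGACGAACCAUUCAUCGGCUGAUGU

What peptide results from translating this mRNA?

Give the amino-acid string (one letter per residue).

start AUG at pos 1
pos 1: AUG -> M; peptide=M
pos 4: GAC -> D; peptide=MD
pos 7: GAA -> E; peptide=MDE
pos 10: CCA -> P; peptide=MDEP
pos 13: UUC -> F; peptide=MDEPF
pos 16: AUC -> I; peptide=MDEPFI
pos 19: GGC -> G; peptide=MDEPFIG
pos 22: UGA -> STOP

Answer: MDEPFIG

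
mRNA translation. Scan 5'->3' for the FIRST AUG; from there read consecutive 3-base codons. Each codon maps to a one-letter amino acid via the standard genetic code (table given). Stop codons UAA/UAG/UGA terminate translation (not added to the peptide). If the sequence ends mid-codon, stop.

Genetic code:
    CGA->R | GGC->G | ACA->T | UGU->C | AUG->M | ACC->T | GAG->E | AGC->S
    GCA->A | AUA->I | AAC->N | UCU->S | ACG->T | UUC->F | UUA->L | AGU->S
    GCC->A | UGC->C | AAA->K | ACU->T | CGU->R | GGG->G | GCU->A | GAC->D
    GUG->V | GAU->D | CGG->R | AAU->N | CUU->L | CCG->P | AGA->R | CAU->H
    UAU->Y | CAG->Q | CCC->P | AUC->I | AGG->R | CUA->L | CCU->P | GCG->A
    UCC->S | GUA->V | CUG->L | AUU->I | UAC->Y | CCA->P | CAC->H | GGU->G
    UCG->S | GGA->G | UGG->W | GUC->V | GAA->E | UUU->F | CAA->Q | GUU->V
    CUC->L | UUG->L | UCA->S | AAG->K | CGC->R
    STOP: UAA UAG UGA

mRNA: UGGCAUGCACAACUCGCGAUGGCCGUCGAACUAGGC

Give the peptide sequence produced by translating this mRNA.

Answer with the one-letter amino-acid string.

Answer: MHNSRWPSN

Derivation:
start AUG at pos 4
pos 4: AUG -> M; peptide=M
pos 7: CAC -> H; peptide=MH
pos 10: AAC -> N; peptide=MHN
pos 13: UCG -> S; peptide=MHNS
pos 16: CGA -> R; peptide=MHNSR
pos 19: UGG -> W; peptide=MHNSRW
pos 22: CCG -> P; peptide=MHNSRWP
pos 25: UCG -> S; peptide=MHNSRWPS
pos 28: AAC -> N; peptide=MHNSRWPSN
pos 31: UAG -> STOP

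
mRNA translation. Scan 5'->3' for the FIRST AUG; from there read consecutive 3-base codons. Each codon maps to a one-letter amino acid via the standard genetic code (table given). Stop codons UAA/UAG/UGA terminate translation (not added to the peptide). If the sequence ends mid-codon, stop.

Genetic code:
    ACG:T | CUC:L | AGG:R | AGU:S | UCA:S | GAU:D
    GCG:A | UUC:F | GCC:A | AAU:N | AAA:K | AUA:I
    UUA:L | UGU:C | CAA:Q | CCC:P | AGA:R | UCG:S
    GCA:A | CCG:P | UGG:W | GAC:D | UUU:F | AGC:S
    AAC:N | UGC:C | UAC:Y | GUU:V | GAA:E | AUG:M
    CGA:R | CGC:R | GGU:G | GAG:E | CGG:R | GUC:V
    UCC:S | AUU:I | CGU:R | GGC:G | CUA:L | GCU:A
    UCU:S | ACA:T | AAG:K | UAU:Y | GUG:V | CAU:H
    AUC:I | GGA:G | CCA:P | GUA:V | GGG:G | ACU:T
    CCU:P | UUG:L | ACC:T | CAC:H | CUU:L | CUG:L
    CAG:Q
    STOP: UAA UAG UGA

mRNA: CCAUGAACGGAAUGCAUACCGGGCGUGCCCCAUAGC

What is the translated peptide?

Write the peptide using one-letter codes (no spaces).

start AUG at pos 2
pos 2: AUG -> M; peptide=M
pos 5: AAC -> N; peptide=MN
pos 8: GGA -> G; peptide=MNG
pos 11: AUG -> M; peptide=MNGM
pos 14: CAU -> H; peptide=MNGMH
pos 17: ACC -> T; peptide=MNGMHT
pos 20: GGG -> G; peptide=MNGMHTG
pos 23: CGU -> R; peptide=MNGMHTGR
pos 26: GCC -> A; peptide=MNGMHTGRA
pos 29: CCA -> P; peptide=MNGMHTGRAP
pos 32: UAG -> STOP

Answer: MNGMHTGRAP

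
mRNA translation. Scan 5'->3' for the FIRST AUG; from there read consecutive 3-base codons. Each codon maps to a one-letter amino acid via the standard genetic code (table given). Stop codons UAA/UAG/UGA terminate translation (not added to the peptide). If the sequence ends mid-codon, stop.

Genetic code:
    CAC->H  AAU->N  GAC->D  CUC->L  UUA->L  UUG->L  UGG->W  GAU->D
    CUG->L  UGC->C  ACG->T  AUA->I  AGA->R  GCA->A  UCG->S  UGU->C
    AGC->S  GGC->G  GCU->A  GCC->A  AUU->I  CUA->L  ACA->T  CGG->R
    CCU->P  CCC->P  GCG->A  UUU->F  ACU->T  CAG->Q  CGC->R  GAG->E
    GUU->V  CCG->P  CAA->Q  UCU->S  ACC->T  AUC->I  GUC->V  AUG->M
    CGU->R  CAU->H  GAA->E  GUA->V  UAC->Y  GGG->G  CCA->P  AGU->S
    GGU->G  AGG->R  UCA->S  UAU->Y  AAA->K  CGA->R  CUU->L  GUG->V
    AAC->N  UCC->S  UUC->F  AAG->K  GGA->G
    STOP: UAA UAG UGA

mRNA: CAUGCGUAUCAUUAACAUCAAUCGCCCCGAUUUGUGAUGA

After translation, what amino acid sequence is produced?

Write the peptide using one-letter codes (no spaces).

Answer: MRIININRPDL

Derivation:
start AUG at pos 1
pos 1: AUG -> M; peptide=M
pos 4: CGU -> R; peptide=MR
pos 7: AUC -> I; peptide=MRI
pos 10: AUU -> I; peptide=MRII
pos 13: AAC -> N; peptide=MRIIN
pos 16: AUC -> I; peptide=MRIINI
pos 19: AAU -> N; peptide=MRIININ
pos 22: CGC -> R; peptide=MRIININR
pos 25: CCC -> P; peptide=MRIININRP
pos 28: GAU -> D; peptide=MRIININRPD
pos 31: UUG -> L; peptide=MRIININRPDL
pos 34: UGA -> STOP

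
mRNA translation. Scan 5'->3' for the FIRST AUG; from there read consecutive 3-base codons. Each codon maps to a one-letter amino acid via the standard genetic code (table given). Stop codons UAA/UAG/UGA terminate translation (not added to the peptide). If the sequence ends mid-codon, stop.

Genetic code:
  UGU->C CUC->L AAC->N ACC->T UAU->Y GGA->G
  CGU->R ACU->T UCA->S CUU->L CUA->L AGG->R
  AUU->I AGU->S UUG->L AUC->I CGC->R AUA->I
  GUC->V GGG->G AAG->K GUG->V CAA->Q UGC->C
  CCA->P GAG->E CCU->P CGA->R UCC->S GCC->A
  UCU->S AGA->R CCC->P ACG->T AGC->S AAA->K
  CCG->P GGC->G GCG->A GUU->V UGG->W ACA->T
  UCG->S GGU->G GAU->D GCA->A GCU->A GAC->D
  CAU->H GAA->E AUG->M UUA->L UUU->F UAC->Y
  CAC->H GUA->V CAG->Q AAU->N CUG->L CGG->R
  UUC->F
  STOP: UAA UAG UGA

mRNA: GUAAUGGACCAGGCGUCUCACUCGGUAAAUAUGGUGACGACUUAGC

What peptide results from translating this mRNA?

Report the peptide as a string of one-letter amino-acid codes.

Answer: MDQASHSVNMVTT

Derivation:
start AUG at pos 3
pos 3: AUG -> M; peptide=M
pos 6: GAC -> D; peptide=MD
pos 9: CAG -> Q; peptide=MDQ
pos 12: GCG -> A; peptide=MDQA
pos 15: UCU -> S; peptide=MDQAS
pos 18: CAC -> H; peptide=MDQASH
pos 21: UCG -> S; peptide=MDQASHS
pos 24: GUA -> V; peptide=MDQASHSV
pos 27: AAU -> N; peptide=MDQASHSVN
pos 30: AUG -> M; peptide=MDQASHSVNM
pos 33: GUG -> V; peptide=MDQASHSVNMV
pos 36: ACG -> T; peptide=MDQASHSVNMVT
pos 39: ACU -> T; peptide=MDQASHSVNMVTT
pos 42: UAG -> STOP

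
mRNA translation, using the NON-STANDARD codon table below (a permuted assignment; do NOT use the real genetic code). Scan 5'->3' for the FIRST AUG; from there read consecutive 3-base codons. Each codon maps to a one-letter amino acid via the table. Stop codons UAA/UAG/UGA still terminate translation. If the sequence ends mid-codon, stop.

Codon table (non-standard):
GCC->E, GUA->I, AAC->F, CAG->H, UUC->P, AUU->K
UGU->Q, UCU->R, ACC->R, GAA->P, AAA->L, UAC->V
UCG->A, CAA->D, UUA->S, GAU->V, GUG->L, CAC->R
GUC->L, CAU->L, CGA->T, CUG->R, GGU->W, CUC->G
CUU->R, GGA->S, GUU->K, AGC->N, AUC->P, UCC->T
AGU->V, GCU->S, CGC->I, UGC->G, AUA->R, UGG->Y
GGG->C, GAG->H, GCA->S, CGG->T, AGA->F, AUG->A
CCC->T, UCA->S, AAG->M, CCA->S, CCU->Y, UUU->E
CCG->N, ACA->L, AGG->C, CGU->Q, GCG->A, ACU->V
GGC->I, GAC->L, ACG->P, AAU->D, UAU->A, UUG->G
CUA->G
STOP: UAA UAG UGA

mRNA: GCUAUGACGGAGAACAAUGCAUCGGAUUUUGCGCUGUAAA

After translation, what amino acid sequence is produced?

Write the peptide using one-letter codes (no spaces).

Answer: APHFDSAVEAR

Derivation:
start AUG at pos 3
pos 3: AUG -> A; peptide=A
pos 6: ACG -> P; peptide=AP
pos 9: GAG -> H; peptide=APH
pos 12: AAC -> F; peptide=APHF
pos 15: AAU -> D; peptide=APHFD
pos 18: GCA -> S; peptide=APHFDS
pos 21: UCG -> A; peptide=APHFDSA
pos 24: GAU -> V; peptide=APHFDSAV
pos 27: UUU -> E; peptide=APHFDSAVE
pos 30: GCG -> A; peptide=APHFDSAVEA
pos 33: CUG -> R; peptide=APHFDSAVEAR
pos 36: UAA -> STOP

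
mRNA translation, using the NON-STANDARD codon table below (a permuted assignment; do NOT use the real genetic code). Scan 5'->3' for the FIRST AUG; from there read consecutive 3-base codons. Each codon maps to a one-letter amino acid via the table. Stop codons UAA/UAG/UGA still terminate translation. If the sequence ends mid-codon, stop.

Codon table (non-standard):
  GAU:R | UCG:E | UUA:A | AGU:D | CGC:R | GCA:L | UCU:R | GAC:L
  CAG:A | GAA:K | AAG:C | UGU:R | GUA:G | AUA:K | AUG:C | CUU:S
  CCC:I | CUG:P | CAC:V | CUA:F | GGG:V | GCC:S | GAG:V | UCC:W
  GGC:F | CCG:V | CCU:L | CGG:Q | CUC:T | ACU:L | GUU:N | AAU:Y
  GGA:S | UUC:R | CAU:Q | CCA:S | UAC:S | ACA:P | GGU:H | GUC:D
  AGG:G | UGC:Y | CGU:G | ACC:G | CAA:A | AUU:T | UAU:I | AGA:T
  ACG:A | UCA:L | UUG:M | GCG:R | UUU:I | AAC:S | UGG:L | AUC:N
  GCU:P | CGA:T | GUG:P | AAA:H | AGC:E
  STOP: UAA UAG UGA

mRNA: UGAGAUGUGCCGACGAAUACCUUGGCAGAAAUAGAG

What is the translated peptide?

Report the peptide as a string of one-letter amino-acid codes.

Answer: CYTTKLLAH

Derivation:
start AUG at pos 4
pos 4: AUG -> C; peptide=C
pos 7: UGC -> Y; peptide=CY
pos 10: CGA -> T; peptide=CYT
pos 13: CGA -> T; peptide=CYTT
pos 16: AUA -> K; peptide=CYTTK
pos 19: CCU -> L; peptide=CYTTKL
pos 22: UGG -> L; peptide=CYTTKLL
pos 25: CAG -> A; peptide=CYTTKLLA
pos 28: AAA -> H; peptide=CYTTKLLAH
pos 31: UAG -> STOP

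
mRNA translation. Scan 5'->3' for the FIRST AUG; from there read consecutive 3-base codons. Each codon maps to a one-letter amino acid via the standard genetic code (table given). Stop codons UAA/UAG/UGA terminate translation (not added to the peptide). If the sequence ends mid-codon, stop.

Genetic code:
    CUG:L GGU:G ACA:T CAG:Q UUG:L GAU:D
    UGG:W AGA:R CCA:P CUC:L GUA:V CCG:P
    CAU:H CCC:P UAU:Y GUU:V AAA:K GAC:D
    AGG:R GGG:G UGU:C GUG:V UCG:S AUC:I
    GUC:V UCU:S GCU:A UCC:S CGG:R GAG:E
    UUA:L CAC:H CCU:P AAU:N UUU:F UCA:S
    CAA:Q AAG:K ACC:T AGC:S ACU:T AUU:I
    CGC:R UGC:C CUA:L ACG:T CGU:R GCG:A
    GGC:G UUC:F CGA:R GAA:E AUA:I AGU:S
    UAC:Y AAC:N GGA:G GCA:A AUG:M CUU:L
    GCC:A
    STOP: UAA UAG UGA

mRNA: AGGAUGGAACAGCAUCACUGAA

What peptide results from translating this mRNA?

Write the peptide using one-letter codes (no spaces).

Answer: MEQHH

Derivation:
start AUG at pos 3
pos 3: AUG -> M; peptide=M
pos 6: GAA -> E; peptide=ME
pos 9: CAG -> Q; peptide=MEQ
pos 12: CAU -> H; peptide=MEQH
pos 15: CAC -> H; peptide=MEQHH
pos 18: UGA -> STOP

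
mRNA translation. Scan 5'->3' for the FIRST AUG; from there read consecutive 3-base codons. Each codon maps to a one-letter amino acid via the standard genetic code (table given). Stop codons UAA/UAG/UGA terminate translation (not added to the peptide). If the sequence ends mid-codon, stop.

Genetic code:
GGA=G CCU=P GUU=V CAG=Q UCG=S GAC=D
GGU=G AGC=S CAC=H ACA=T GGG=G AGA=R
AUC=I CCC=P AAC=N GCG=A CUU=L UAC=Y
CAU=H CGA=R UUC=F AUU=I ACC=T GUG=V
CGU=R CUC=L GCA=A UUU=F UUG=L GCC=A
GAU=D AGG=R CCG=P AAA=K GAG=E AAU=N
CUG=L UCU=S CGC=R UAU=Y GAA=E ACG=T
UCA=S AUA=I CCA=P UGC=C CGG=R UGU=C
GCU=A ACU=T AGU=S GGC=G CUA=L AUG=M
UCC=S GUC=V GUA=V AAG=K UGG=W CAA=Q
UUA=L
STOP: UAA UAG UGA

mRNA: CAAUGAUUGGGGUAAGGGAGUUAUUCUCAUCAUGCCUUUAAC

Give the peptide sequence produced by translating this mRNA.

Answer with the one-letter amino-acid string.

Answer: MIGVRELFSSCL

Derivation:
start AUG at pos 2
pos 2: AUG -> M; peptide=M
pos 5: AUU -> I; peptide=MI
pos 8: GGG -> G; peptide=MIG
pos 11: GUA -> V; peptide=MIGV
pos 14: AGG -> R; peptide=MIGVR
pos 17: GAG -> E; peptide=MIGVRE
pos 20: UUA -> L; peptide=MIGVREL
pos 23: UUC -> F; peptide=MIGVRELF
pos 26: UCA -> S; peptide=MIGVRELFS
pos 29: UCA -> S; peptide=MIGVRELFSS
pos 32: UGC -> C; peptide=MIGVRELFSSC
pos 35: CUU -> L; peptide=MIGVRELFSSCL
pos 38: UAA -> STOP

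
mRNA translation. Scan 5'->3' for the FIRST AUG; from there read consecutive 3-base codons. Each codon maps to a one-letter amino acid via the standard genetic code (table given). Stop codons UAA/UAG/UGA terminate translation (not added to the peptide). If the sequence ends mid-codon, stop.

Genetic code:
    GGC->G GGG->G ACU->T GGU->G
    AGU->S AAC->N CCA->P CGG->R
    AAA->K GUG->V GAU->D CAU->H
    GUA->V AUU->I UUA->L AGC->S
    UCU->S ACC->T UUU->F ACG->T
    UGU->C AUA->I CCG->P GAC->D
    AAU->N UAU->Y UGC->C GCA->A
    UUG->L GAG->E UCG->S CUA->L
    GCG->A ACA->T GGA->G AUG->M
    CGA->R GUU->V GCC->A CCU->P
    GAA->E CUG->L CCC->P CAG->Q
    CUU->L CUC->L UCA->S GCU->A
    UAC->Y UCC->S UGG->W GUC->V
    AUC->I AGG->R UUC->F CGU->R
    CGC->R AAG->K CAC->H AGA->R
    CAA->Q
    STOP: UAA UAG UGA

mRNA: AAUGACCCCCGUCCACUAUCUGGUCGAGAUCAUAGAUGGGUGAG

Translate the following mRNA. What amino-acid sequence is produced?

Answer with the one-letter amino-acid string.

start AUG at pos 1
pos 1: AUG -> M; peptide=M
pos 4: ACC -> T; peptide=MT
pos 7: CCC -> P; peptide=MTP
pos 10: GUC -> V; peptide=MTPV
pos 13: CAC -> H; peptide=MTPVH
pos 16: UAU -> Y; peptide=MTPVHY
pos 19: CUG -> L; peptide=MTPVHYL
pos 22: GUC -> V; peptide=MTPVHYLV
pos 25: GAG -> E; peptide=MTPVHYLVE
pos 28: AUC -> I; peptide=MTPVHYLVEI
pos 31: AUA -> I; peptide=MTPVHYLVEII
pos 34: GAU -> D; peptide=MTPVHYLVEIID
pos 37: GGG -> G; peptide=MTPVHYLVEIIDG
pos 40: UGA -> STOP

Answer: MTPVHYLVEIIDG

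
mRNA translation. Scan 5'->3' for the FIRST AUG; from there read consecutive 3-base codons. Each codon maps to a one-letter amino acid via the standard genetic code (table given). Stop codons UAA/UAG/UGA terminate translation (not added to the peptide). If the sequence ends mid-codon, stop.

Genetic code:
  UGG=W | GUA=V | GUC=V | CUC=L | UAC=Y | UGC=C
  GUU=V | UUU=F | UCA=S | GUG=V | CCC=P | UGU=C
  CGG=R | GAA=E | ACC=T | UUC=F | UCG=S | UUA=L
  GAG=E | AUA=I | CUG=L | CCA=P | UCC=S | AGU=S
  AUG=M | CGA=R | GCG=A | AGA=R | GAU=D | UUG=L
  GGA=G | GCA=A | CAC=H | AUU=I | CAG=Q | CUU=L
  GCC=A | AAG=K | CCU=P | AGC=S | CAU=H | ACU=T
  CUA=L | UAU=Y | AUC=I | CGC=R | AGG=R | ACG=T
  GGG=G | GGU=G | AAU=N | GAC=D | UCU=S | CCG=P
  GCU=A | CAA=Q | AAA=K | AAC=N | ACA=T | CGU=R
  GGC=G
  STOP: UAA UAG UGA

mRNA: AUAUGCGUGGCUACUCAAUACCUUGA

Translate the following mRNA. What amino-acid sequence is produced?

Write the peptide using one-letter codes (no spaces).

start AUG at pos 2
pos 2: AUG -> M; peptide=M
pos 5: CGU -> R; peptide=MR
pos 8: GGC -> G; peptide=MRG
pos 11: UAC -> Y; peptide=MRGY
pos 14: UCA -> S; peptide=MRGYS
pos 17: AUA -> I; peptide=MRGYSI
pos 20: CCU -> P; peptide=MRGYSIP
pos 23: UGA -> STOP

Answer: MRGYSIP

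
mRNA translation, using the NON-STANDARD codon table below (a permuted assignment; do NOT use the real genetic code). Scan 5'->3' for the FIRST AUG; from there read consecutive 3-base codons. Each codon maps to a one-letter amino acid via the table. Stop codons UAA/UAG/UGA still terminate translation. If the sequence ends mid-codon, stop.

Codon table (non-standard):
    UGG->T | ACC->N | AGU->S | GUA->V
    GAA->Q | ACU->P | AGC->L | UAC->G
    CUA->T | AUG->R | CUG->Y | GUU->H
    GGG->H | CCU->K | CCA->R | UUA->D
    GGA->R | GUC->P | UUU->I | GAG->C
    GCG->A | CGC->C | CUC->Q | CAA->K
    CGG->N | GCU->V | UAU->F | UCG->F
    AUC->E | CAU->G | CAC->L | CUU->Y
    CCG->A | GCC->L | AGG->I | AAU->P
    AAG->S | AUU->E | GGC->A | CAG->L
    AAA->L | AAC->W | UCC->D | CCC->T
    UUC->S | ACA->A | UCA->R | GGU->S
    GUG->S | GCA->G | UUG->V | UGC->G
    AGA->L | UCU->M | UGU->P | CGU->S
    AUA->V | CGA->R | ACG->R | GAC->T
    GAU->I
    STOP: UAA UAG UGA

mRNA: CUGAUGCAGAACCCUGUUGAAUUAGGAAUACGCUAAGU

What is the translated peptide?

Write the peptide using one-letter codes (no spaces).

start AUG at pos 3
pos 3: AUG -> R; peptide=R
pos 6: CAG -> L; peptide=RL
pos 9: AAC -> W; peptide=RLW
pos 12: CCU -> K; peptide=RLWK
pos 15: GUU -> H; peptide=RLWKH
pos 18: GAA -> Q; peptide=RLWKHQ
pos 21: UUA -> D; peptide=RLWKHQD
pos 24: GGA -> R; peptide=RLWKHQDR
pos 27: AUA -> V; peptide=RLWKHQDRV
pos 30: CGC -> C; peptide=RLWKHQDRVC
pos 33: UAA -> STOP

Answer: RLWKHQDRVC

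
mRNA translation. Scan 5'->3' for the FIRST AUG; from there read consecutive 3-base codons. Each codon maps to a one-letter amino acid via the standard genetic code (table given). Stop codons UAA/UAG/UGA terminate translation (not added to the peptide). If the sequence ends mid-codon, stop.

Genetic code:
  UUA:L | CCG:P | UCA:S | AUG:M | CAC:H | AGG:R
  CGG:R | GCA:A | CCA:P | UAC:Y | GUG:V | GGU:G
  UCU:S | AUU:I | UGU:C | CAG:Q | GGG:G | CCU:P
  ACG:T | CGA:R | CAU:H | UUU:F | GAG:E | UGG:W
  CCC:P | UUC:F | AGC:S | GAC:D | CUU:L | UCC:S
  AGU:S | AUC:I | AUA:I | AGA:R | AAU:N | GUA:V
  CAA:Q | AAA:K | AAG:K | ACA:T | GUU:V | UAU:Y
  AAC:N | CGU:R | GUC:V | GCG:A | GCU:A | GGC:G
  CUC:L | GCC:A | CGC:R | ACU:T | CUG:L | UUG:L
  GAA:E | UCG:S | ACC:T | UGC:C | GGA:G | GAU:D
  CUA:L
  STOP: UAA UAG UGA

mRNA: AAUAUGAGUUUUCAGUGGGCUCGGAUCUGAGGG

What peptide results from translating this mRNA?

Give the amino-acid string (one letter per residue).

Answer: MSFQWARI

Derivation:
start AUG at pos 3
pos 3: AUG -> M; peptide=M
pos 6: AGU -> S; peptide=MS
pos 9: UUU -> F; peptide=MSF
pos 12: CAG -> Q; peptide=MSFQ
pos 15: UGG -> W; peptide=MSFQW
pos 18: GCU -> A; peptide=MSFQWA
pos 21: CGG -> R; peptide=MSFQWAR
pos 24: AUC -> I; peptide=MSFQWARI
pos 27: UGA -> STOP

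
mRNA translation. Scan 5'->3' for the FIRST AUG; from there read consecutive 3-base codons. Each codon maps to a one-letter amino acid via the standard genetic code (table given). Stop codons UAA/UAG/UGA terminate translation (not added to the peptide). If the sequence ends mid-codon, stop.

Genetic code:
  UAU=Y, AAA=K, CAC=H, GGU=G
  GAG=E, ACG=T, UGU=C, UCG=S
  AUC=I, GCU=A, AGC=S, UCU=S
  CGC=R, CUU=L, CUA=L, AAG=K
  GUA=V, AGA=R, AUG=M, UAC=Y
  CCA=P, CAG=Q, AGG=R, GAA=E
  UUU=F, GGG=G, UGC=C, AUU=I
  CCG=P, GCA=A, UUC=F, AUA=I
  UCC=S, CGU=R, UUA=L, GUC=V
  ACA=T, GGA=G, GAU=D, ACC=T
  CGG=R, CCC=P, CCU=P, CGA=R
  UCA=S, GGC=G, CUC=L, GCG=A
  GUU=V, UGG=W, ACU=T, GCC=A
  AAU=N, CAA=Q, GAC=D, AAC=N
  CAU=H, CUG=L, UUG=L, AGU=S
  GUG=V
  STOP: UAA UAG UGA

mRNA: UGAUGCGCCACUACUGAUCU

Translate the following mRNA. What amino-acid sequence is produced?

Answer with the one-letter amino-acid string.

Answer: MRHY

Derivation:
start AUG at pos 2
pos 2: AUG -> M; peptide=M
pos 5: CGC -> R; peptide=MR
pos 8: CAC -> H; peptide=MRH
pos 11: UAC -> Y; peptide=MRHY
pos 14: UGA -> STOP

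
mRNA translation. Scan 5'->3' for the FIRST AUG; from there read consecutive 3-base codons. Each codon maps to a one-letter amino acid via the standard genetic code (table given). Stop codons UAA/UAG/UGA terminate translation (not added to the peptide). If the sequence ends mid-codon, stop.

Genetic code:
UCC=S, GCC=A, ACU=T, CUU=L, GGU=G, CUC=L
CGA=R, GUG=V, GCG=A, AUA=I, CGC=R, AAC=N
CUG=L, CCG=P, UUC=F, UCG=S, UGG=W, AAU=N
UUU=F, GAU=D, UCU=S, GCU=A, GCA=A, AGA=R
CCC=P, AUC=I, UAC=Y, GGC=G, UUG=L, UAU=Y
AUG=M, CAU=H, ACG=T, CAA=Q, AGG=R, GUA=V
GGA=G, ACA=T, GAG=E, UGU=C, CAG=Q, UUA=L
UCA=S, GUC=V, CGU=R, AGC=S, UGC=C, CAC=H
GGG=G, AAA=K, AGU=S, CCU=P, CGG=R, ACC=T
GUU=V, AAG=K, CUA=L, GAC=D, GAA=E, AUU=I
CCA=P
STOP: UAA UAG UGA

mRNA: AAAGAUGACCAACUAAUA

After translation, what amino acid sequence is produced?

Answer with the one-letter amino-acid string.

start AUG at pos 4
pos 4: AUG -> M; peptide=M
pos 7: ACC -> T; peptide=MT
pos 10: AAC -> N; peptide=MTN
pos 13: UAA -> STOP

Answer: MTN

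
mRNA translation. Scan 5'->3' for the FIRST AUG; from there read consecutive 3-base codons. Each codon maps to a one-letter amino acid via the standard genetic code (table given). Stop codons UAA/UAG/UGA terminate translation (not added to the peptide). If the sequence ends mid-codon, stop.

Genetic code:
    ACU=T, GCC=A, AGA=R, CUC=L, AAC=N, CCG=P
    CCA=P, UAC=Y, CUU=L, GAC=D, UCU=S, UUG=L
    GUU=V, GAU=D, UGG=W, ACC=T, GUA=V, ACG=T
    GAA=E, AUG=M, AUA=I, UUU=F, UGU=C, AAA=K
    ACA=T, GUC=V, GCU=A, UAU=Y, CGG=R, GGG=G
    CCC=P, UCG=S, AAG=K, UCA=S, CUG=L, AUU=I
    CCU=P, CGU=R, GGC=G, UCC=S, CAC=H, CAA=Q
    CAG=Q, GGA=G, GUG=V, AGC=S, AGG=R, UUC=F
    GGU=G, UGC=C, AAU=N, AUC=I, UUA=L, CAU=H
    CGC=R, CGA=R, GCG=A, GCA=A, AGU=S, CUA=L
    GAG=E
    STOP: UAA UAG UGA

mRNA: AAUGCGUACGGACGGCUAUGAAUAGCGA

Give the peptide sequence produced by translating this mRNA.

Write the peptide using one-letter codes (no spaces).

start AUG at pos 1
pos 1: AUG -> M; peptide=M
pos 4: CGU -> R; peptide=MR
pos 7: ACG -> T; peptide=MRT
pos 10: GAC -> D; peptide=MRTD
pos 13: GGC -> G; peptide=MRTDG
pos 16: UAU -> Y; peptide=MRTDGY
pos 19: GAA -> E; peptide=MRTDGYE
pos 22: UAG -> STOP

Answer: MRTDGYE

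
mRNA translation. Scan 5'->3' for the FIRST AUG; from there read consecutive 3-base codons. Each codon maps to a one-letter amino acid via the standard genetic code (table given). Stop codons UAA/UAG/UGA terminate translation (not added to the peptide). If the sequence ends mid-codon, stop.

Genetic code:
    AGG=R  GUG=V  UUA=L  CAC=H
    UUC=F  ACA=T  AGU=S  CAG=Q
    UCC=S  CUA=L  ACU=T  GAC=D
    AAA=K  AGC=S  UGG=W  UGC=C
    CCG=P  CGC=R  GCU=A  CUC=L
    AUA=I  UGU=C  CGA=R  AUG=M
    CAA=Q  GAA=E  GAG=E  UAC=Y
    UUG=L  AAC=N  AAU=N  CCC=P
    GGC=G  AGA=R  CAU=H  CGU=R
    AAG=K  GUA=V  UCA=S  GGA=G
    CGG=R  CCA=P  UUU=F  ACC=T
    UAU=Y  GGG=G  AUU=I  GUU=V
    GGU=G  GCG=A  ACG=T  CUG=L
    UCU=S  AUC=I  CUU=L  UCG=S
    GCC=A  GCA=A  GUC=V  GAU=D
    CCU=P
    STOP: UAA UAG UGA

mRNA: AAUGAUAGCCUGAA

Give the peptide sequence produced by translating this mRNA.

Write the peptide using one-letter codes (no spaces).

Answer: MIA

Derivation:
start AUG at pos 1
pos 1: AUG -> M; peptide=M
pos 4: AUA -> I; peptide=MI
pos 7: GCC -> A; peptide=MIA
pos 10: UGA -> STOP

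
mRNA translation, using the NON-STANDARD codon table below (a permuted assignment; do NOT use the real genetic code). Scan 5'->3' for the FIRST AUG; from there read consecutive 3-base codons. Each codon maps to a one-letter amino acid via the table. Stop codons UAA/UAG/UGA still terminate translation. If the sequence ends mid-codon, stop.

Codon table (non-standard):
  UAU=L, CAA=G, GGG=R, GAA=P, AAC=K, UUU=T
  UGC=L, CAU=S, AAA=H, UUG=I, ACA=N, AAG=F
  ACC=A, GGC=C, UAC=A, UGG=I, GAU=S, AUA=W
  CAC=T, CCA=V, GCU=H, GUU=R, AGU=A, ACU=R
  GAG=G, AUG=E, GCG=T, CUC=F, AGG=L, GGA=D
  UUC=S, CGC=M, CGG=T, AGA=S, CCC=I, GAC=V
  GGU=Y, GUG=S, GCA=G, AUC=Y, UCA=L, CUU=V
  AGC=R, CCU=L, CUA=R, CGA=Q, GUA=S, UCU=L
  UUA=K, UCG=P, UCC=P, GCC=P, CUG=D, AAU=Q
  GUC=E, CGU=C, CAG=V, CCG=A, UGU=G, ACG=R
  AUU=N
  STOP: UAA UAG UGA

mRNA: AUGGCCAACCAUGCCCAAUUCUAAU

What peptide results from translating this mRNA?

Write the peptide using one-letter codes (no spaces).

start AUG at pos 0
pos 0: AUG -> E; peptide=E
pos 3: GCC -> P; peptide=EP
pos 6: AAC -> K; peptide=EPK
pos 9: CAU -> S; peptide=EPKS
pos 12: GCC -> P; peptide=EPKSP
pos 15: CAA -> G; peptide=EPKSPG
pos 18: UUC -> S; peptide=EPKSPGS
pos 21: UAA -> STOP

Answer: EPKSPGS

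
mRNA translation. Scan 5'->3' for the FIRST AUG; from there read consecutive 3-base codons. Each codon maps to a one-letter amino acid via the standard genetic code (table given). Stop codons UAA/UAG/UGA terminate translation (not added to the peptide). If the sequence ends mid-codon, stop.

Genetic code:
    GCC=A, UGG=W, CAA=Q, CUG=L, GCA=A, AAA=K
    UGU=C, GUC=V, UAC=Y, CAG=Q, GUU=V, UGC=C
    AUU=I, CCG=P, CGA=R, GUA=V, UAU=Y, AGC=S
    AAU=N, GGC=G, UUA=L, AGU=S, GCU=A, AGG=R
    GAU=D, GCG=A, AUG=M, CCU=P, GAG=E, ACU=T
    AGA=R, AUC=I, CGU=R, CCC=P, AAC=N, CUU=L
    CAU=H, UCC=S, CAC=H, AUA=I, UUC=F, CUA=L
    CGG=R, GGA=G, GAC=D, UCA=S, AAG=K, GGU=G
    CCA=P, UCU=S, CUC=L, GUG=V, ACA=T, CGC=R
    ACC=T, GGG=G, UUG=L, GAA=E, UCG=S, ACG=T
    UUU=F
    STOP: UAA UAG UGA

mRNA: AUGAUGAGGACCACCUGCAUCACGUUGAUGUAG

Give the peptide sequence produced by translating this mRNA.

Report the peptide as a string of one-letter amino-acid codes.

Answer: MMRTTCITLM

Derivation:
start AUG at pos 0
pos 0: AUG -> M; peptide=M
pos 3: AUG -> M; peptide=MM
pos 6: AGG -> R; peptide=MMR
pos 9: ACC -> T; peptide=MMRT
pos 12: ACC -> T; peptide=MMRTT
pos 15: UGC -> C; peptide=MMRTTC
pos 18: AUC -> I; peptide=MMRTTCI
pos 21: ACG -> T; peptide=MMRTTCIT
pos 24: UUG -> L; peptide=MMRTTCITL
pos 27: AUG -> M; peptide=MMRTTCITLM
pos 30: UAG -> STOP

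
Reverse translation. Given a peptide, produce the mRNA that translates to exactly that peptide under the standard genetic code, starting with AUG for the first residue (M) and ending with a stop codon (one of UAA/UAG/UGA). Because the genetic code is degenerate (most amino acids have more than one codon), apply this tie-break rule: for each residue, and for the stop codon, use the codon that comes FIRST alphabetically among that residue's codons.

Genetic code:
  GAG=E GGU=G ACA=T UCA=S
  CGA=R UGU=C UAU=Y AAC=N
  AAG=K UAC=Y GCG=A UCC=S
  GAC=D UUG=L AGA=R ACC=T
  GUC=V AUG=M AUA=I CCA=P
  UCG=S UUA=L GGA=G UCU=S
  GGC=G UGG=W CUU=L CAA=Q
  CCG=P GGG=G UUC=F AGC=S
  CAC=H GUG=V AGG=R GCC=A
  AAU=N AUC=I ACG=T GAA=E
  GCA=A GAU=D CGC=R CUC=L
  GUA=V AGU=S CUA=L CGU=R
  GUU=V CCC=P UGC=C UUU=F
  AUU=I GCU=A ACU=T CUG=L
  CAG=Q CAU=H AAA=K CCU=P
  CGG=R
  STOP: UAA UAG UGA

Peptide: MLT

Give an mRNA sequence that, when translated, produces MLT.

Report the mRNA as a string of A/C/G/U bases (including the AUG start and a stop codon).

residue 1: M -> AUG (start codon)
residue 2: L codons sorted = CUA,CUC,CUG,CUU,UUA,UUG -> pick first = CUA
residue 3: T codons sorted = ACA,ACC,ACG,ACU -> pick first = ACA
terminator: stop codons sorted = UAA,UAG,UGA -> pick first = UAA

Answer: mRNA: AUGCUAACAUAA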